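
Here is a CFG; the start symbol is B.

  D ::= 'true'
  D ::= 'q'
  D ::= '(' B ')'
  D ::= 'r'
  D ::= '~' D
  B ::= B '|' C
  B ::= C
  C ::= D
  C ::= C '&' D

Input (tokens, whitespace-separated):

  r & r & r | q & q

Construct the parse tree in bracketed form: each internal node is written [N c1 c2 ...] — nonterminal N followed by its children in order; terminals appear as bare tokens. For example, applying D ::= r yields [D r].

[B [B [C [C [C [D r]] & [D r]] & [D r]]] | [C [C [D q]] & [D q]]]

B
B | C
C | C
C & D | C
C & D & D | C
D & D & D | C
r & D & D | C
r & r & D | C
r & r & r | C
r & r & r | C & D
r & r & r | D & D
r & r & r | q & D
r & r & r | q & q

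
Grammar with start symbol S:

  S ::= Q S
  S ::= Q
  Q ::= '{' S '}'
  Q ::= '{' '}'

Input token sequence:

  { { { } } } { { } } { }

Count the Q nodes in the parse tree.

6

[S [Q { [S [Q { [S [Q { }]] }]] }] [S [Q { [S [Q { }]] }] [S [Q { }]]]]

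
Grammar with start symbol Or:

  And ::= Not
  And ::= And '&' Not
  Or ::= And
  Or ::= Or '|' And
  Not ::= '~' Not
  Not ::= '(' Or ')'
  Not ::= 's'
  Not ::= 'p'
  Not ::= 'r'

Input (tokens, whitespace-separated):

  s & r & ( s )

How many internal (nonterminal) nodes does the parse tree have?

10

[Or [And [And [And [Not s]] & [Not r]] & [Not ( [Or [And [Not s]]] )]]]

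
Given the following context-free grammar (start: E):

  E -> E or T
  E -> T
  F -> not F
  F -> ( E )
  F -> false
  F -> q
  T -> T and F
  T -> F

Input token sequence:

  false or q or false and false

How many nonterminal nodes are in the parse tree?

11

[E [E [E [T [F false]]] or [T [F q]]] or [T [T [F false]] and [F false]]]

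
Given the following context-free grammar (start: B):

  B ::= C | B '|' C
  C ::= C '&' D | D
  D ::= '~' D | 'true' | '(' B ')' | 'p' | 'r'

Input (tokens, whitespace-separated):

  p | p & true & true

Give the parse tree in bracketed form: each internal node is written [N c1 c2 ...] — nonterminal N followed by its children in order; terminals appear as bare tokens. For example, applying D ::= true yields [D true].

B
B | C
C | C
D | C
p | C
p | C & D
p | C & D & D
p | D & D & D
p | p & D & D
p | p & true & D
p | p & true & true

[B [B [C [D p]]] | [C [C [C [D p]] & [D true]] & [D true]]]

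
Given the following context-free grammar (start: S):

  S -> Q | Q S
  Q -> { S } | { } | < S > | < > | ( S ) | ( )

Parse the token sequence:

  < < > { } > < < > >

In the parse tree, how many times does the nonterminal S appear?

[S [Q < [S [Q < >] [S [Q { }]]] >] [S [Q < [S [Q < >]] >]]]

5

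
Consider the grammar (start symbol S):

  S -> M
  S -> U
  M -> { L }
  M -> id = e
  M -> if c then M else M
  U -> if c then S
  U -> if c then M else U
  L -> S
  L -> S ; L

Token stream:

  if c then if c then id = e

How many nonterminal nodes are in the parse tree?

[S [U if c then [S [U if c then [S [M id = e]]]]]]

6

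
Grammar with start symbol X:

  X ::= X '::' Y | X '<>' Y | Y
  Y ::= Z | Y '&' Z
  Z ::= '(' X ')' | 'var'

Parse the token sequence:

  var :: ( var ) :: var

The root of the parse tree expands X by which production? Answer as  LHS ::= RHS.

[X [X [X [Y [Z var]]] :: [Y [Z ( [X [Y [Z var]]] )]]] :: [Y [Z var]]]

X ::= X '::' Y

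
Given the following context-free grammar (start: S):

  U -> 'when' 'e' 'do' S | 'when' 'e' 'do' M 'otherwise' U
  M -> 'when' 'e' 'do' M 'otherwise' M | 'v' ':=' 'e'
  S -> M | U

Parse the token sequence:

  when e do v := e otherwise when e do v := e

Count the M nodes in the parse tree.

[S [U when e do [M v := e] otherwise [U when e do [S [M v := e]]]]]

2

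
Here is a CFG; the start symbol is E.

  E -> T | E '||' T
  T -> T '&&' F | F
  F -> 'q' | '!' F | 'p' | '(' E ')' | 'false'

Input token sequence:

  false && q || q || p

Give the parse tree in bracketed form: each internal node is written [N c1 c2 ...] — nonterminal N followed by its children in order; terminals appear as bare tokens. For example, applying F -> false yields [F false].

E
E || T
E || T || T
T || T || T
T && F || T || T
F && F || T || T
false && F || T || T
false && q || T || T
false && q || F || T
false && q || q || T
false && q || q || F
false && q || q || p

[E [E [E [T [T [F false]] && [F q]]] || [T [F q]]] || [T [F p]]]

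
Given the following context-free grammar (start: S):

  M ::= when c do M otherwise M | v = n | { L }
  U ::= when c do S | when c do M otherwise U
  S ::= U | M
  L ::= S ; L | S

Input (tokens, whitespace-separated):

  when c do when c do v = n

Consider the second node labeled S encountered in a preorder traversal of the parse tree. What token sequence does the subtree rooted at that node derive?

[S [U when c do [S [U when c do [S [M v = n]]]]]]

when c do v = n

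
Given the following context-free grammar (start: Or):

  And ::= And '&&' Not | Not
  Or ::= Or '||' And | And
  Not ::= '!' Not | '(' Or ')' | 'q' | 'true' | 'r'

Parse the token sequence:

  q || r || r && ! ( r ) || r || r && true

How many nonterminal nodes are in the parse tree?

[Or [Or [Or [Or [Or [And [Not q]]] || [And [Not r]]] || [And [And [Not r]] && [Not ! [Not ( [Or [And [Not r]]] )]]]] || [And [Not r]]] || [And [And [Not r]] && [Not true]]]

23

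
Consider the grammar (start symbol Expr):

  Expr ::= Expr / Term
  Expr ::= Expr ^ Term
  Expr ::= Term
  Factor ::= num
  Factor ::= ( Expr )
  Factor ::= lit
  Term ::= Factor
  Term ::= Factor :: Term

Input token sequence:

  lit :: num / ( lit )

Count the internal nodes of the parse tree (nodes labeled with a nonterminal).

11

[Expr [Expr [Term [Factor lit] :: [Term [Factor num]]]] / [Term [Factor ( [Expr [Term [Factor lit]]] )]]]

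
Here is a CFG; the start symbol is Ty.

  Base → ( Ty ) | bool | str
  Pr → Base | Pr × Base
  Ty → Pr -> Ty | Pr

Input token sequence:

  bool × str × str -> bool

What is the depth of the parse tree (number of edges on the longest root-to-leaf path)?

[Ty [Pr [Pr [Pr [Base bool]] × [Base str]] × [Base str]] -> [Ty [Pr [Base bool]]]]

5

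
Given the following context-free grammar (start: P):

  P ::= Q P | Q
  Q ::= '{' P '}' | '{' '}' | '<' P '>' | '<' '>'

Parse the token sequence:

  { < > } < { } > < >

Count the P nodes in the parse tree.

5

[P [Q { [P [Q < >]] }] [P [Q < [P [Q { }]] >] [P [Q < >]]]]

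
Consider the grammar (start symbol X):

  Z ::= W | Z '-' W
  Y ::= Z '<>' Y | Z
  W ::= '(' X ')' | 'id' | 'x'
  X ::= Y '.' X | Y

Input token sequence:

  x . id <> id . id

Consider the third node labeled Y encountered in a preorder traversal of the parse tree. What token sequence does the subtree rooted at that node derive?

id

[X [Y [Z [W x]]] . [X [Y [Z [W id]] <> [Y [Z [W id]]]] . [X [Y [Z [W id]]]]]]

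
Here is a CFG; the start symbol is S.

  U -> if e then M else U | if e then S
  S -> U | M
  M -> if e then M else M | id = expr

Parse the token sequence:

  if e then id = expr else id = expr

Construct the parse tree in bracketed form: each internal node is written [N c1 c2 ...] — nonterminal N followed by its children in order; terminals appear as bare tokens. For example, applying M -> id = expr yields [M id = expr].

[S [M if e then [M id = expr] else [M id = expr]]]

S
M
if e then M else M
if e then id = expr else M
if e then id = expr else id = expr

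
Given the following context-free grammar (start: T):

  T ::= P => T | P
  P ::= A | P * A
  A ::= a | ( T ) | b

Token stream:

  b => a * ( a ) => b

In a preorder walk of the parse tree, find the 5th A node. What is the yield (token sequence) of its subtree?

[T [P [A b]] => [T [P [P [A a]] * [A ( [T [P [A a]]] )]] => [T [P [A b]]]]]

b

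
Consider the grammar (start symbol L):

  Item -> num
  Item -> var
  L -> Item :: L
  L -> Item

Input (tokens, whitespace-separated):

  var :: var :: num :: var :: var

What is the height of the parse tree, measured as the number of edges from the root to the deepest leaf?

6

[L [Item var] :: [L [Item var] :: [L [Item num] :: [L [Item var] :: [L [Item var]]]]]]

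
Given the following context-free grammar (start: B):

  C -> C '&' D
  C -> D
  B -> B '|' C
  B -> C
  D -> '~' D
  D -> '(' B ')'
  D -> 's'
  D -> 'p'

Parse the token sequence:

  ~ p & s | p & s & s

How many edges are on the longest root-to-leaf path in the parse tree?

[B [B [C [C [D ~ [D p]]] & [D s]]] | [C [C [C [D p]] & [D s]] & [D s]]]

6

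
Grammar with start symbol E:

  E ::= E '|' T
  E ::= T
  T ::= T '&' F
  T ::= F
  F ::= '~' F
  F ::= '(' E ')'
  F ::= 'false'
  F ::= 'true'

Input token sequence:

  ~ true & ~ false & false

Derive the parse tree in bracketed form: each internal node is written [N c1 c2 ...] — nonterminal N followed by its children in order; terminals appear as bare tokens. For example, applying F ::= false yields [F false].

E
T
T & F
T & F & F
F & F & F
~ F & F & F
~ true & F & F
~ true & ~ F & F
~ true & ~ false & F
~ true & ~ false & false

[E [T [T [T [F ~ [F true]]] & [F ~ [F false]]] & [F false]]]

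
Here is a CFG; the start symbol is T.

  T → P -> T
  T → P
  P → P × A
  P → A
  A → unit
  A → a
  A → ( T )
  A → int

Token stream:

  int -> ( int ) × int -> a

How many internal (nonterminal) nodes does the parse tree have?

[T [P [A int]] -> [T [P [P [A ( [T [P [A int]]] )]] × [A int]] -> [T [P [A a]]]]]

14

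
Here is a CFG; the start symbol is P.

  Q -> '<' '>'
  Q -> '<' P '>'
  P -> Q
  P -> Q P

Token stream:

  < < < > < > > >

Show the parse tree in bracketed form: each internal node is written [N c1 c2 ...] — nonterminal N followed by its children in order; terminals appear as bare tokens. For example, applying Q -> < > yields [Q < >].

P
Q
< P >
< Q >
< < P > >
< < Q P > >
< < < > P > >
< < < > Q > >
< < < > < > > >

[P [Q < [P [Q < [P [Q < >] [P [Q < >]]] >]] >]]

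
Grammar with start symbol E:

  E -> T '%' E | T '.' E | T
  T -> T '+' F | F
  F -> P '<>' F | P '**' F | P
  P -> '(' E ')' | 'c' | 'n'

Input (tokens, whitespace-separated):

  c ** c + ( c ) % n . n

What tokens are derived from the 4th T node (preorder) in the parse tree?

[E [T [T [F [P c] ** [F [P c]]]] + [F [P ( [E [T [F [P c]]]] )]]] % [E [T [F [P n]]] . [E [T [F [P n]]]]]]

n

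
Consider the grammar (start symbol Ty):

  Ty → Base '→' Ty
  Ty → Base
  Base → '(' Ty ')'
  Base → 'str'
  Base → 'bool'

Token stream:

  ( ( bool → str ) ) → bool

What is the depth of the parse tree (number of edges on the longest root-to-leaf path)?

[Ty [Base ( [Ty [Base ( [Ty [Base bool] → [Ty [Base str]]] )]] )] → [Ty [Base bool]]]

7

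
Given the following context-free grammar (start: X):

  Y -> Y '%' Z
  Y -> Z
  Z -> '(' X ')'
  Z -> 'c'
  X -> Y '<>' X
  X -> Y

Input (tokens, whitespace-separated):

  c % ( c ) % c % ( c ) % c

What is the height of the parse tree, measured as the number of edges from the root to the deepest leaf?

[X [Y [Y [Y [Y [Y [Z c]] % [Z ( [X [Y [Z c]]] )]] % [Z c]] % [Z ( [X [Y [Z c]]] )]] % [Z c]]]

9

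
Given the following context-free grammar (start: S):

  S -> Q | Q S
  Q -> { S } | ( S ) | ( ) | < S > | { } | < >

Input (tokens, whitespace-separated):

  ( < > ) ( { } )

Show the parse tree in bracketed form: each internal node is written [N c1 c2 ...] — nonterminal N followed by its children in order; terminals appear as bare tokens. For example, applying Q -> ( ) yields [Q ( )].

S
Q S
( S ) S
( Q ) S
( < > ) S
( < > ) Q
( < > ) ( S )
( < > ) ( Q )
( < > ) ( { } )

[S [Q ( [S [Q < >]] )] [S [Q ( [S [Q { }]] )]]]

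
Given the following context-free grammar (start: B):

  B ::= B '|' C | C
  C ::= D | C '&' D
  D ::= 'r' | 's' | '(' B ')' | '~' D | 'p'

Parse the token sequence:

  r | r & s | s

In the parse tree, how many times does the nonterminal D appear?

4

[B [B [B [C [D r]]] | [C [C [D r]] & [D s]]] | [C [D s]]]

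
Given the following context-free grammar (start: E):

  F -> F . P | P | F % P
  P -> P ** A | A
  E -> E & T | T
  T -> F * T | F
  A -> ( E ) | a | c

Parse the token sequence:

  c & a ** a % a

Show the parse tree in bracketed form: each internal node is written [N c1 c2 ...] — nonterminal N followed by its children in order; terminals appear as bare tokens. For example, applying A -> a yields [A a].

E
E & T
T & T
F & T
P & T
A & T
c & T
c & F
c & F % P
c & P % P
c & P ** A % P
c & A ** A % P
c & a ** A % P
c & a ** a % P
c & a ** a % A
c & a ** a % a

[E [E [T [F [P [A c]]]]] & [T [F [F [P [P [A a]] ** [A a]]] % [P [A a]]]]]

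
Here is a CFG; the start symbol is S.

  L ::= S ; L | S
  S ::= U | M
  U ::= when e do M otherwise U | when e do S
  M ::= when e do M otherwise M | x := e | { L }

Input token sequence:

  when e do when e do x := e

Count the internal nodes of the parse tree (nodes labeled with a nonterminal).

6

[S [U when e do [S [U when e do [S [M x := e]]]]]]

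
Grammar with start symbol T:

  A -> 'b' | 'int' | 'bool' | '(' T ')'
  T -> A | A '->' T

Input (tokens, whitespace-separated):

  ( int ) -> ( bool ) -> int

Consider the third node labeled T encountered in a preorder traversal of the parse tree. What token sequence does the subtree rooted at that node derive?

( bool ) -> int

[T [A ( [T [A int]] )] -> [T [A ( [T [A bool]] )] -> [T [A int]]]]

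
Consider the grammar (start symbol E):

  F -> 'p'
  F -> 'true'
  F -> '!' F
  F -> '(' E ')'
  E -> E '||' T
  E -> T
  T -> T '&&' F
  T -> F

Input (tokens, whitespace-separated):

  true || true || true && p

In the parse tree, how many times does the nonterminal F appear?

4

[E [E [E [T [F true]]] || [T [F true]]] || [T [T [F true]] && [F p]]]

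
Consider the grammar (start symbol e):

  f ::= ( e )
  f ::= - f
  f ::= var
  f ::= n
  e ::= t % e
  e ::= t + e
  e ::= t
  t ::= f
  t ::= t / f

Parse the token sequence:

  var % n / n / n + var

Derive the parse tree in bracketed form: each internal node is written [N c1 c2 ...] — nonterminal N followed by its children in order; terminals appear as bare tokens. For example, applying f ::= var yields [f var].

e
t % e
f % e
var % e
var % t + e
var % t / f + e
var % t / f / f + e
var % f / f / f + e
var % n / f / f + e
var % n / n / f + e
var % n / n / n + e
var % n / n / n + t
var % n / n / n + f
var % n / n / n + var

[e [t [f var]] % [e [t [t [t [f n]] / [f n]] / [f n]] + [e [t [f var]]]]]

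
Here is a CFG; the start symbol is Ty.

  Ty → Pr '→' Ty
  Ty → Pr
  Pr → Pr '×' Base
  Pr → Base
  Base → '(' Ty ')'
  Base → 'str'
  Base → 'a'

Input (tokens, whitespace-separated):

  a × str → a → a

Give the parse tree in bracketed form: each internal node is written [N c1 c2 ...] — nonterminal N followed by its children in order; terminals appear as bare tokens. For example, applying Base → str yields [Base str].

[Ty [Pr [Pr [Base a]] × [Base str]] → [Ty [Pr [Base a]] → [Ty [Pr [Base a]]]]]

Ty
Pr → Ty
Pr × Base → Ty
Base × Base → Ty
a × Base → Ty
a × str → Ty
a × str → Pr → Ty
a × str → Base → Ty
a × str → a → Ty
a × str → a → Pr
a × str → a → Base
a × str → a → a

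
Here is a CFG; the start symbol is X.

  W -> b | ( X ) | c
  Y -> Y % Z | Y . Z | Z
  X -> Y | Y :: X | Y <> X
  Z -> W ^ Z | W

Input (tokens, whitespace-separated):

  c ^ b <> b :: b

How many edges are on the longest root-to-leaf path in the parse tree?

[X [Y [Z [W c] ^ [Z [W b]]]] <> [X [Y [Z [W b]]] :: [X [Y [Z [W b]]]]]]

6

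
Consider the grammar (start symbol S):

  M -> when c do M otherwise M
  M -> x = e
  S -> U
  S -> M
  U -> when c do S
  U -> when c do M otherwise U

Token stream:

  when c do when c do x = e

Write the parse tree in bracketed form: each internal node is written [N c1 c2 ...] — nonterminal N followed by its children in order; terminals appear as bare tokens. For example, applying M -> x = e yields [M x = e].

S
U
when c do S
when c do U
when c do when c do S
when c do when c do M
when c do when c do x = e

[S [U when c do [S [U when c do [S [M x = e]]]]]]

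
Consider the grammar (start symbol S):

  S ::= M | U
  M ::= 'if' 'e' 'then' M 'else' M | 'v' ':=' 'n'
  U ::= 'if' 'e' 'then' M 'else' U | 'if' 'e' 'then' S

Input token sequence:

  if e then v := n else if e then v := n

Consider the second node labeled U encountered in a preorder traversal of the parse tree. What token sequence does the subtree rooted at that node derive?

[S [U if e then [M v := n] else [U if e then [S [M v := n]]]]]

if e then v := n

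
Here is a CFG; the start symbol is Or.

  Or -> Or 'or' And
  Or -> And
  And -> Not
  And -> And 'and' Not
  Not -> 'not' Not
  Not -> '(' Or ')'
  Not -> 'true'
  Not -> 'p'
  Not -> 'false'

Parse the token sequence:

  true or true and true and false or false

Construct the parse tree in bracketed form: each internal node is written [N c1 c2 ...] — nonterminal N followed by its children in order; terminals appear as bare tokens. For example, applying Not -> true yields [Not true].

[Or [Or [Or [And [Not true]]] or [And [And [And [Not true]] and [Not true]] and [Not false]]] or [And [Not false]]]

Or
Or or And
Or or And or And
And or And or And
Not or And or And
true or And or And
true or And and Not or And
true or And and Not and Not or And
true or Not and Not and Not or And
true or true and Not and Not or And
true or true and true and Not or And
true or true and true and false or And
true or true and true and false or Not
true or true and true and false or false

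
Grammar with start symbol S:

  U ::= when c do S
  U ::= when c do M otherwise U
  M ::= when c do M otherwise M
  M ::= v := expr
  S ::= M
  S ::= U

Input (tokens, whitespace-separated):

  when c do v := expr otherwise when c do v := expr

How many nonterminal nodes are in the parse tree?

6

[S [U when c do [M v := expr] otherwise [U when c do [S [M v := expr]]]]]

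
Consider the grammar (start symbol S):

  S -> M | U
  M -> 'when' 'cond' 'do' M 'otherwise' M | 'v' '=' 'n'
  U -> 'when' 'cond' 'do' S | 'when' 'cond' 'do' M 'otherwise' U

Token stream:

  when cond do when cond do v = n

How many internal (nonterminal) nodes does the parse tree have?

[S [U when cond do [S [U when cond do [S [M v = n]]]]]]

6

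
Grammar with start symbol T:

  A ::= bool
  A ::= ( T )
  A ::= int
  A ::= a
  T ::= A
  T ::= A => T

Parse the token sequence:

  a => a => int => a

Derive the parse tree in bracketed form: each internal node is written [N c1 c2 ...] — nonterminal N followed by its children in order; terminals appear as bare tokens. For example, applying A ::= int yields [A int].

[T [A a] => [T [A a] => [T [A int] => [T [A a]]]]]

T
A => T
a => T
a => A => T
a => a => T
a => a => A => T
a => a => int => T
a => a => int => A
a => a => int => a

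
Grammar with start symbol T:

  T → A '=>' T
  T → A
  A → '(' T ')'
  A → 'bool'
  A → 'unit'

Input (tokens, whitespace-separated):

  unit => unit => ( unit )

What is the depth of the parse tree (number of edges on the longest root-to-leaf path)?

[T [A unit] => [T [A unit] => [T [A ( [T [A unit]] )]]]]

6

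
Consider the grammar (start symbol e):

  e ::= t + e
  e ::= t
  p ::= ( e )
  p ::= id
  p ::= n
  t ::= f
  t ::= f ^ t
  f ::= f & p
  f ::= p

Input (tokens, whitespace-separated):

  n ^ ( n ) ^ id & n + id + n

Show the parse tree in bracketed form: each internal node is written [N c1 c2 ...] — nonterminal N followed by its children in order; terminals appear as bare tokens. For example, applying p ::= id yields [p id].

[e [t [f [p n]] ^ [t [f [p ( [e [t [f [p n]]]] )]] ^ [t [f [f [p id]] & [p n]]]]] + [e [t [f [p id]]] + [e [t [f [p n]]]]]]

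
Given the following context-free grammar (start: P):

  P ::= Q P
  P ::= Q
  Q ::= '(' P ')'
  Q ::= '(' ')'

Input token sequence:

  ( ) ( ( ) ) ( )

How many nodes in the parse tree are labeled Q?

[P [Q ( )] [P [Q ( [P [Q ( )]] )] [P [Q ( )]]]]

4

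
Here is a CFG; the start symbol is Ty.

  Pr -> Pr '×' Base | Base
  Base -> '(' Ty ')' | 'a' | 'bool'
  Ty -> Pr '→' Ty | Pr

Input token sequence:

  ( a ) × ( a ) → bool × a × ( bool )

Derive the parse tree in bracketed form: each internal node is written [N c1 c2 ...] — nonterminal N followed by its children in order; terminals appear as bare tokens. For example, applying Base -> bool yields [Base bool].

[Ty [Pr [Pr [Base ( [Ty [Pr [Base a]]] )]] × [Base ( [Ty [Pr [Base a]]] )]] → [Ty [Pr [Pr [Pr [Base bool]] × [Base a]] × [Base ( [Ty [Pr [Base bool]]] )]]]]

Ty
Pr → Ty
Pr × Base → Ty
Base × Base → Ty
( Ty ) × Base → Ty
( Pr ) × Base → Ty
( Base ) × Base → Ty
( a ) × Base → Ty
( a ) × ( Ty ) → Ty
( a ) × ( Pr ) → Ty
( a ) × ( Base ) → Ty
( a ) × ( a ) → Ty
( a ) × ( a ) → Pr
( a ) × ( a ) → Pr × Base
( a ) × ( a ) → Pr × Base × Base
( a ) × ( a ) → Base × Base × Base
( a ) × ( a ) → bool × Base × Base
( a ) × ( a ) → bool × a × Base
( a ) × ( a ) → bool × a × ( Ty )
( a ) × ( a ) → bool × a × ( Pr )
( a ) × ( a ) → bool × a × ( Base )
( a ) × ( a ) → bool × a × ( bool )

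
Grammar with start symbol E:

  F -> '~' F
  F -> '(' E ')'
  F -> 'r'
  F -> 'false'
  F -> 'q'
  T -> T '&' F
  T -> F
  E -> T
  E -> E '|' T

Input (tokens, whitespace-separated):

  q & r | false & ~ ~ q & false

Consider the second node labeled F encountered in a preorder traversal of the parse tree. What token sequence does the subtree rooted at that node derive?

r

[E [E [T [T [F q]] & [F r]]] | [T [T [T [F false]] & [F ~ [F ~ [F q]]]] & [F false]]]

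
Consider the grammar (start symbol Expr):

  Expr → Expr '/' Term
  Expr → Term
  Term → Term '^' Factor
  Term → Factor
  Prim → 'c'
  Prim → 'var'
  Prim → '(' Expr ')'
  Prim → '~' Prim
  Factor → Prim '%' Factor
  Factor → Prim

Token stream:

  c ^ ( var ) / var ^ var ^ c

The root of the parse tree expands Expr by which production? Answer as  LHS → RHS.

Expr → Expr '/' Term

[Expr [Expr [Term [Term [Factor [Prim c]]] ^ [Factor [Prim ( [Expr [Term [Factor [Prim var]]]] )]]]] / [Term [Term [Term [Factor [Prim var]]] ^ [Factor [Prim var]]] ^ [Factor [Prim c]]]]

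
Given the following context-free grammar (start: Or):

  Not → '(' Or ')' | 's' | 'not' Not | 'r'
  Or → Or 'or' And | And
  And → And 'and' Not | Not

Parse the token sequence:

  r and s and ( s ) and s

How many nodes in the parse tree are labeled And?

5

[Or [And [And [And [And [Not r]] and [Not s]] and [Not ( [Or [And [Not s]]] )]] and [Not s]]]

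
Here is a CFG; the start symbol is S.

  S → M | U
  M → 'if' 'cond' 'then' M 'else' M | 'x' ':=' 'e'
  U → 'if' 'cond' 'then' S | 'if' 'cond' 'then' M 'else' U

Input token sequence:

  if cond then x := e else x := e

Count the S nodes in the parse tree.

[S [M if cond then [M x := e] else [M x := e]]]

1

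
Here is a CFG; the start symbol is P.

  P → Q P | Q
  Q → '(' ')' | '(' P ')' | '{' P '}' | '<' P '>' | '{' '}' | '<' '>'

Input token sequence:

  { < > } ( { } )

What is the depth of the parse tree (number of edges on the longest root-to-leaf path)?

[P [Q { [P [Q < >]] }] [P [Q ( [P [Q { }]] )]]]

5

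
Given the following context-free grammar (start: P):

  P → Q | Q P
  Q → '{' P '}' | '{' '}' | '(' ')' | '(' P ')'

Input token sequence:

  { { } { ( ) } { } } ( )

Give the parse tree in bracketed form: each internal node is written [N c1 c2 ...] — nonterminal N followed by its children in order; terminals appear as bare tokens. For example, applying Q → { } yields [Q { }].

P
Q P
{ P } P
{ Q P } P
{ { } P } P
{ { } Q P } P
{ { } { P } P } P
{ { } { Q } P } P
{ { } { ( ) } P } P
{ { } { ( ) } Q } P
{ { } { ( ) } { } } P
{ { } { ( ) } { } } Q
{ { } { ( ) } { } } ( )

[P [Q { [P [Q { }] [P [Q { [P [Q ( )]] }] [P [Q { }]]]] }] [P [Q ( )]]]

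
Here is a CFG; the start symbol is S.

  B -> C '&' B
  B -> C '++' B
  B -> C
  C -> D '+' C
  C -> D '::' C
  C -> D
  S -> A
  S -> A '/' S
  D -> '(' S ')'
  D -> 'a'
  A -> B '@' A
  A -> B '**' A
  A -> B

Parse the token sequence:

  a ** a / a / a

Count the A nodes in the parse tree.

4

[S [A [B [C [D a]]] ** [A [B [C [D a]]]]] / [S [A [B [C [D a]]]] / [S [A [B [C [D a]]]]]]]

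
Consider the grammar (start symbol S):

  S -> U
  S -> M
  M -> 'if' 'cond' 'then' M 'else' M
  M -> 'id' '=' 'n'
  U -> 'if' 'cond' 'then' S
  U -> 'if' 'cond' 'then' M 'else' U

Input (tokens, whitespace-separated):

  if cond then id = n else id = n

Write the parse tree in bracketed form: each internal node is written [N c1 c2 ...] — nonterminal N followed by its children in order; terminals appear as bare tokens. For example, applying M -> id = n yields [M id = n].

[S [M if cond then [M id = n] else [M id = n]]]

S
M
if cond then M else M
if cond then id = n else M
if cond then id = n else id = n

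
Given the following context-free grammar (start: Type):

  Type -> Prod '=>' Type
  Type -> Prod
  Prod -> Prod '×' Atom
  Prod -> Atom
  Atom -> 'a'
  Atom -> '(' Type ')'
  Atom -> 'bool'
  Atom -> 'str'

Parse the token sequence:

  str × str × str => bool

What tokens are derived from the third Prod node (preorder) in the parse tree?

[Type [Prod [Prod [Prod [Atom str]] × [Atom str]] × [Atom str]] => [Type [Prod [Atom bool]]]]

str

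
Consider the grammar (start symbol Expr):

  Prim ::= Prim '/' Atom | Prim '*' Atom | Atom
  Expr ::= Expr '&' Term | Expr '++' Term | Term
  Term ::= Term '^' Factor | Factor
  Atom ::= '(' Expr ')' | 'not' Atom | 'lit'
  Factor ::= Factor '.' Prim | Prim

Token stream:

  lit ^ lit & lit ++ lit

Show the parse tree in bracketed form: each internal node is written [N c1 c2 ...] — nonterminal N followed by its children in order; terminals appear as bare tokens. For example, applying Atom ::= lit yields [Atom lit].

Expr
Expr ++ Term
Expr & Term ++ Term
Term & Term ++ Term
Term ^ Factor & Term ++ Term
Factor ^ Factor & Term ++ Term
Prim ^ Factor & Term ++ Term
Atom ^ Factor & Term ++ Term
lit ^ Factor & Term ++ Term
lit ^ Prim & Term ++ Term
lit ^ Atom & Term ++ Term
lit ^ lit & Term ++ Term
lit ^ lit & Factor ++ Term
lit ^ lit & Prim ++ Term
lit ^ lit & Atom ++ Term
lit ^ lit & lit ++ Term
lit ^ lit & lit ++ Factor
lit ^ lit & lit ++ Prim
lit ^ lit & lit ++ Atom
lit ^ lit & lit ++ lit

[Expr [Expr [Expr [Term [Term [Factor [Prim [Atom lit]]]] ^ [Factor [Prim [Atom lit]]]]] & [Term [Factor [Prim [Atom lit]]]]] ++ [Term [Factor [Prim [Atom lit]]]]]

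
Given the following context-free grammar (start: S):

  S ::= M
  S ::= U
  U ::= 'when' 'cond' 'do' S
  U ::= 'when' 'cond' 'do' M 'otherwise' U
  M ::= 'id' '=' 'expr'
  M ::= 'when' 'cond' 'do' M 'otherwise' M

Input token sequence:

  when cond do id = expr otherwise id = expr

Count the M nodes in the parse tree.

3

[S [M when cond do [M id = expr] otherwise [M id = expr]]]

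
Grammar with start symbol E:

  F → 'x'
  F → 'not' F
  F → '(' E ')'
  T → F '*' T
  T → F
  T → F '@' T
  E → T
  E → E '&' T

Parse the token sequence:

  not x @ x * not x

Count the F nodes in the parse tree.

5

[E [T [F not [F x]] @ [T [F x] * [T [F not [F x]]]]]]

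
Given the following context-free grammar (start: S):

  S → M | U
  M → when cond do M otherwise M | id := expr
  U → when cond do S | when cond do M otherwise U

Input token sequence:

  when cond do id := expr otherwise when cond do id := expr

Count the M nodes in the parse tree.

2

[S [U when cond do [M id := expr] otherwise [U when cond do [S [M id := expr]]]]]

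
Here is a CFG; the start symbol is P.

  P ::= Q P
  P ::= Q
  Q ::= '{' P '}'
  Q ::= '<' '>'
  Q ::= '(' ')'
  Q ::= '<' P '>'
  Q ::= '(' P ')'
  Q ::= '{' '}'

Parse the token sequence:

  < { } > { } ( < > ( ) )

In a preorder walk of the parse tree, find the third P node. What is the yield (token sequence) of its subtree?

{ } ( < > ( ) )

[P [Q < [P [Q { }]] >] [P [Q { }] [P [Q ( [P [Q < >] [P [Q ( )]]] )]]]]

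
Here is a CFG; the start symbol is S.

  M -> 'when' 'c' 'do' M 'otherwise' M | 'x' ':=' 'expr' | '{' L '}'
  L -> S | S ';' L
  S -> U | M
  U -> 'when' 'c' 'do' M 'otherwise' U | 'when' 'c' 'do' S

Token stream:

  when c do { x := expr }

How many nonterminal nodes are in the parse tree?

7

[S [U when c do [S [M { [L [S [M x := expr]]] }]]]]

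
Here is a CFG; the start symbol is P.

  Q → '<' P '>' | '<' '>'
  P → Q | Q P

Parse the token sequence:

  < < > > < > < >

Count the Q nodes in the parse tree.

[P [Q < [P [Q < >]] >] [P [Q < >] [P [Q < >]]]]

4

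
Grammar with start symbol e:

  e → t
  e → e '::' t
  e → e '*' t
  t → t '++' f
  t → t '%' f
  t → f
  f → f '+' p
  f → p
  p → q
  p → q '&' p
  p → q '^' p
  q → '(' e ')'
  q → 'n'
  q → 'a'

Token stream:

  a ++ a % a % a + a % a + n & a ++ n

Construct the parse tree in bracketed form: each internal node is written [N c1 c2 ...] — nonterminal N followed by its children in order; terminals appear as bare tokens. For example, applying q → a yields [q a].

[e [t [t [t [t [t [t [f [p [q a]]]] ++ [f [p [q a]]]] % [f [p [q a]]]] % [f [f [p [q a]]] + [p [q a]]]] % [f [f [p [q a]]] + [p [q n] & [p [q a]]]]] ++ [f [p [q n]]]]]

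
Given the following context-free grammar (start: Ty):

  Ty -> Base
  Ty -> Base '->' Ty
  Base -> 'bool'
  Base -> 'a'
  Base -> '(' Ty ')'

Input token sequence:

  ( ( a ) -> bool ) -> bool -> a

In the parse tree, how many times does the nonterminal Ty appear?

6

[Ty [Base ( [Ty [Base ( [Ty [Base a]] )] -> [Ty [Base bool]]] )] -> [Ty [Base bool] -> [Ty [Base a]]]]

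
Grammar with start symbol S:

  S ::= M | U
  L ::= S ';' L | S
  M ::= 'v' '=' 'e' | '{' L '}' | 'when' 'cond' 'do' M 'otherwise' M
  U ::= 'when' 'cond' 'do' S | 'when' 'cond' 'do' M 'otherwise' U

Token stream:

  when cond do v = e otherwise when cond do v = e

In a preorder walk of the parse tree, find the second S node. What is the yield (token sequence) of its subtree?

v = e

[S [U when cond do [M v = e] otherwise [U when cond do [S [M v = e]]]]]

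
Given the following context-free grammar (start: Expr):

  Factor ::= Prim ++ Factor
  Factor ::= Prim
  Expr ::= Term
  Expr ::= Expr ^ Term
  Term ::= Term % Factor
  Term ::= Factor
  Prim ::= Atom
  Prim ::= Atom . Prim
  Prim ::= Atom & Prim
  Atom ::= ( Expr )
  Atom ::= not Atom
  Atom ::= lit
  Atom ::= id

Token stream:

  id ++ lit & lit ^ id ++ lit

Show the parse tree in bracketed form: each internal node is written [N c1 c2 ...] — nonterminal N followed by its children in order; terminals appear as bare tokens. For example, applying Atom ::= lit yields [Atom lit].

[Expr [Expr [Term [Factor [Prim [Atom id]] ++ [Factor [Prim [Atom lit] & [Prim [Atom lit]]]]]]] ^ [Term [Factor [Prim [Atom id]] ++ [Factor [Prim [Atom lit]]]]]]

Expr
Expr ^ Term
Term ^ Term
Factor ^ Term
Prim ++ Factor ^ Term
Atom ++ Factor ^ Term
id ++ Factor ^ Term
id ++ Prim ^ Term
id ++ Atom & Prim ^ Term
id ++ lit & Prim ^ Term
id ++ lit & Atom ^ Term
id ++ lit & lit ^ Term
id ++ lit & lit ^ Factor
id ++ lit & lit ^ Prim ++ Factor
id ++ lit & lit ^ Atom ++ Factor
id ++ lit & lit ^ id ++ Factor
id ++ lit & lit ^ id ++ Prim
id ++ lit & lit ^ id ++ Atom
id ++ lit & lit ^ id ++ lit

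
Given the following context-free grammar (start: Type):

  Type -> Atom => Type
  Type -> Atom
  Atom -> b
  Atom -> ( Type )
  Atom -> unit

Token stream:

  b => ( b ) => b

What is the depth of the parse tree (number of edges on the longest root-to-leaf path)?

[Type [Atom b] => [Type [Atom ( [Type [Atom b]] )] => [Type [Atom b]]]]

5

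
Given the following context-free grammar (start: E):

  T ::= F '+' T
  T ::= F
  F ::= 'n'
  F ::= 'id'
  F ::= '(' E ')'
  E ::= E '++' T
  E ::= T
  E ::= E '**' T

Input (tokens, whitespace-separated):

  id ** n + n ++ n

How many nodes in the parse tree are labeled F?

[E [E [E [T [F id]]] ** [T [F n] + [T [F n]]]] ++ [T [F n]]]

4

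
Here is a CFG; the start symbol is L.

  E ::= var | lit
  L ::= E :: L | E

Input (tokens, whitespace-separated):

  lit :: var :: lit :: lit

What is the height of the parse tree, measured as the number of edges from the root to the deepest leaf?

5

[L [E lit] :: [L [E var] :: [L [E lit] :: [L [E lit]]]]]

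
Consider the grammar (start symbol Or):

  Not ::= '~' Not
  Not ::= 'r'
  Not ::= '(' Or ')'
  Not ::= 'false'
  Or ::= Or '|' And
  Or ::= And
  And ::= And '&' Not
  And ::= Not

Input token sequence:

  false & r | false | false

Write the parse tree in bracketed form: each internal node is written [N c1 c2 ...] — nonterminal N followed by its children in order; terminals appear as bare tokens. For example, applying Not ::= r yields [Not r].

Or
Or | And
Or | And | And
And | And | And
And & Not | And | And
Not & Not | And | And
false & Not | And | And
false & r | And | And
false & r | Not | And
false & r | false | And
false & r | false | Not
false & r | false | false

[Or [Or [Or [And [And [Not false]] & [Not r]]] | [And [Not false]]] | [And [Not false]]]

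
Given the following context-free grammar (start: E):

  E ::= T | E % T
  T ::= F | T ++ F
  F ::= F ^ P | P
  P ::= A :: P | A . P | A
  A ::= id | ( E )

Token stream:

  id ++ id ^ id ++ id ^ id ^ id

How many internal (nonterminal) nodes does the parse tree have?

[E [T [T [T [F [P [A id]]]] ++ [F [F [P [A id]]] ^ [P [A id]]]] ++ [F [F [F [P [A id]]] ^ [P [A id]]] ^ [P [A id]]]]]

22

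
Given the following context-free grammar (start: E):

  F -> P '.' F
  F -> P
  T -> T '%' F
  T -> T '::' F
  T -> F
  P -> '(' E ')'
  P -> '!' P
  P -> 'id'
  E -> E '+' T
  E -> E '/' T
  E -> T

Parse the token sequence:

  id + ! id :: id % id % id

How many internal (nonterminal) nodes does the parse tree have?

18

[E [E [T [F [P id]]]] + [T [T [T [T [F [P ! [P id]]]] :: [F [P id]]] % [F [P id]]] % [F [P id]]]]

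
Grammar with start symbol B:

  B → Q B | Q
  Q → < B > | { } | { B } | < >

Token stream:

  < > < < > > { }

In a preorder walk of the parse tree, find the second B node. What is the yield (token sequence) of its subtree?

< < > > { }

[B [Q < >] [B [Q < [B [Q < >]] >] [B [Q { }]]]]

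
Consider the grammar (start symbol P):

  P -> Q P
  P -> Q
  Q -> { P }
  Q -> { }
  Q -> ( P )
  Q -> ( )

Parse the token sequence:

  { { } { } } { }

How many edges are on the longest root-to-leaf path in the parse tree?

[P [Q { [P [Q { }] [P [Q { }]]] }] [P [Q { }]]]

5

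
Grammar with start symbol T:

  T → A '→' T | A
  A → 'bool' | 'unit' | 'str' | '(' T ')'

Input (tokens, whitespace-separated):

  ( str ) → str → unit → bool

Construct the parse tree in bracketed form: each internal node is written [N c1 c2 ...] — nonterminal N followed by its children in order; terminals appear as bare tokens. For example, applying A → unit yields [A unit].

T
A → T
( T ) → T
( A ) → T
( str ) → T
( str ) → A → T
( str ) → str → T
( str ) → str → A → T
( str ) → str → unit → T
( str ) → str → unit → A
( str ) → str → unit → bool

[T [A ( [T [A str]] )] → [T [A str] → [T [A unit] → [T [A bool]]]]]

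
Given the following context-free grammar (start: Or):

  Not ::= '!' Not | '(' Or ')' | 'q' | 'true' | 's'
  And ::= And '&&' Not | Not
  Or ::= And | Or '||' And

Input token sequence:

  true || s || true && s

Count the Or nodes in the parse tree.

3

[Or [Or [Or [And [Not true]]] || [And [Not s]]] || [And [And [Not true]] && [Not s]]]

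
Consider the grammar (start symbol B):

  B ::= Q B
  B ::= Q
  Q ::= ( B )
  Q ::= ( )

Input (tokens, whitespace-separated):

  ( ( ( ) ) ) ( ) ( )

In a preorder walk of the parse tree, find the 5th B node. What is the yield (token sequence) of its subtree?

[B [Q ( [B [Q ( [B [Q ( )]] )]] )] [B [Q ( )] [B [Q ( )]]]]

( )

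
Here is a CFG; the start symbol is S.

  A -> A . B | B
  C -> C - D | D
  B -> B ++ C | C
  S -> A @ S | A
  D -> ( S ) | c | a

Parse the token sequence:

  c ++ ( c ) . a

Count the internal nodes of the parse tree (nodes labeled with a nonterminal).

[S [A [A [B [B [C [D c]]] ++ [C [D ( [S [A [B [C [D c]]]]] )]]]] . [B [C [D a]]]]]

17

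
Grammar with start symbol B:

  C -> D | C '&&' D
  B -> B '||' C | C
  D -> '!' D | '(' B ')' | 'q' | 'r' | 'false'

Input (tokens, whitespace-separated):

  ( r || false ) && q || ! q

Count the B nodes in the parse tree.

[B [B [C [C [D ( [B [B [C [D r]]] || [C [D false]]] )]] && [D q]]] || [C [D ! [D q]]]]

4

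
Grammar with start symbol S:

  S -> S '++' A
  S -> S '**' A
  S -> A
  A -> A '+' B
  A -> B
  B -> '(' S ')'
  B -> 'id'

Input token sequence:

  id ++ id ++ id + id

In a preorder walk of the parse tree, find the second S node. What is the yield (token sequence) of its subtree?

id ++ id

[S [S [S [A [B id]]] ++ [A [B id]]] ++ [A [A [B id]] + [B id]]]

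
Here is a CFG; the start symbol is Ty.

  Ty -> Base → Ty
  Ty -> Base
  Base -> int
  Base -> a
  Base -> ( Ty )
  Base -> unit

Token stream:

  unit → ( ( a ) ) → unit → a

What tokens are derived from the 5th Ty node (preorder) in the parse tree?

unit → a

[Ty [Base unit] → [Ty [Base ( [Ty [Base ( [Ty [Base a]] )]] )] → [Ty [Base unit] → [Ty [Base a]]]]]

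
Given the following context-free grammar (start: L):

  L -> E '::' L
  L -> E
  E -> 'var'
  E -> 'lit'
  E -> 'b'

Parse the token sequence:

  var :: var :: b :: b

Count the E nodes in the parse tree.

4

[L [E var] :: [L [E var] :: [L [E b] :: [L [E b]]]]]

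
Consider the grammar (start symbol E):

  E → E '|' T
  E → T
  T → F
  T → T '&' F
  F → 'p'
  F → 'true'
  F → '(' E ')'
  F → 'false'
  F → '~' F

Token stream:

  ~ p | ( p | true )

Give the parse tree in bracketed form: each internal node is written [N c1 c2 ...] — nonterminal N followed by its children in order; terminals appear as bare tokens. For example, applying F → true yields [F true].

E
E | T
T | T
F | T
~ F | T
~ p | T
~ p | F
~ p | ( E )
~ p | ( E | T )
~ p | ( T | T )
~ p | ( F | T )
~ p | ( p | T )
~ p | ( p | F )
~ p | ( p | true )

[E [E [T [F ~ [F p]]]] | [T [F ( [E [E [T [F p]]] | [T [F true]]] )]]]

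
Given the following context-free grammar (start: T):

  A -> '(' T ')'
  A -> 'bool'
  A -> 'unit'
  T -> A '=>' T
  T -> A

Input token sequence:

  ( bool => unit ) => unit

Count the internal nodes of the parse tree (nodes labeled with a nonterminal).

[T [A ( [T [A bool] => [T [A unit]]] )] => [T [A unit]]]

8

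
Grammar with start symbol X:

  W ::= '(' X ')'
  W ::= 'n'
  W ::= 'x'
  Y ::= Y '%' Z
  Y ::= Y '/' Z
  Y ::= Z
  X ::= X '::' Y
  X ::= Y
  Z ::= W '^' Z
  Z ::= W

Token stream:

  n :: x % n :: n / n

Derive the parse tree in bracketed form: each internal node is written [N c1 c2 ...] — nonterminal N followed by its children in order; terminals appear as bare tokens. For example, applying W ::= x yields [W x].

X
X :: Y
X :: Y :: Y
Y :: Y :: Y
Z :: Y :: Y
W :: Y :: Y
n :: Y :: Y
n :: Y % Z :: Y
n :: Z % Z :: Y
n :: W % Z :: Y
n :: x % Z :: Y
n :: x % W :: Y
n :: x % n :: Y
n :: x % n :: Y / Z
n :: x % n :: Z / Z
n :: x % n :: W / Z
n :: x % n :: n / Z
n :: x % n :: n / W
n :: x % n :: n / n

[X [X [X [Y [Z [W n]]]] :: [Y [Y [Z [W x]]] % [Z [W n]]]] :: [Y [Y [Z [W n]]] / [Z [W n]]]]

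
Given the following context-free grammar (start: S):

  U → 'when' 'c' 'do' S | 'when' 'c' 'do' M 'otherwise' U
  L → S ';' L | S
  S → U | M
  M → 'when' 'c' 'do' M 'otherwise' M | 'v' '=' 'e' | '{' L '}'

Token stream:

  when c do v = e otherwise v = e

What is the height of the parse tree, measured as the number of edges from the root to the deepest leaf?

3

[S [M when c do [M v = e] otherwise [M v = e]]]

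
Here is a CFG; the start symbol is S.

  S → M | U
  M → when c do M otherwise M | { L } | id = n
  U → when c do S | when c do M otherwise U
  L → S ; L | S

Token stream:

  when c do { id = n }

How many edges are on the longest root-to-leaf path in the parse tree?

7

[S [U when c do [S [M { [L [S [M id = n]]] }]]]]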